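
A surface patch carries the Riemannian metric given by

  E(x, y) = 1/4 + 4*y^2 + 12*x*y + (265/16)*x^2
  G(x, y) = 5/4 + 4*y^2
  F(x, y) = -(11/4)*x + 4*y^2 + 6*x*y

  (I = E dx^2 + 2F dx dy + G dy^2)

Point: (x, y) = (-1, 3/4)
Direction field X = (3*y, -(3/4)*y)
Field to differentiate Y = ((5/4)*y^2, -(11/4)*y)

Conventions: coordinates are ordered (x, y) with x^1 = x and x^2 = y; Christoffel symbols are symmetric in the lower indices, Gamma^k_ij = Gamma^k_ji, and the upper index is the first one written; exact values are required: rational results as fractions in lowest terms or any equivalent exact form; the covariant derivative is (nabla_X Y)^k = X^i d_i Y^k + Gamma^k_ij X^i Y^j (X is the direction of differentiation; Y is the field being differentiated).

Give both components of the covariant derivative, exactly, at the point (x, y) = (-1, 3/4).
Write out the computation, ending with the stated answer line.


E = 161/16, F = 1/2, G = 7/2 at the point
E_x = -193/8, E_y = -6, F_x = 7/4, F_y = 0, G_x = 0, G_y = 6
EG - F^2 = 1119/32;  g^inv = (32/1119) * [[7/2, -1/2], [-1/2, 161/16]]
first-kind symbols [ij,l] = (1/2)(d_i g_jl + d_j g_il - d_l g_ij): [xx,x] = E_x/2 = -193/16, [xx,y] = F_x - E_y/2 = 19/4, [xy,x] = E_y/2 = -3, [xy,y] = G_x/2 = 0, [yy,x] = F_y - G_x/2 = 0, [yy,y] = G_y/2 = 3
Gamma^x_ij = (G*[ij,x] - F*[ij,y])/(EG - F^2), Gamma^y_ij = (E*[ij,y] - F*[ij,x])/(EG - F^2)
Gamma_xxx = -1427/1119, Gamma_xxy = -112/373, Gamma_xyy = -16/373, Gamma_yxx = 3445/2238, Gamma_yxy = 16/373, Gamma_yyy = 322/373
X = (9/4, -9/16), Y = (45/64, -33/16) at the point

Answer: (nabla_X Y)^x = -153711/95488, (nabla_X Y)^y = 910503/190976


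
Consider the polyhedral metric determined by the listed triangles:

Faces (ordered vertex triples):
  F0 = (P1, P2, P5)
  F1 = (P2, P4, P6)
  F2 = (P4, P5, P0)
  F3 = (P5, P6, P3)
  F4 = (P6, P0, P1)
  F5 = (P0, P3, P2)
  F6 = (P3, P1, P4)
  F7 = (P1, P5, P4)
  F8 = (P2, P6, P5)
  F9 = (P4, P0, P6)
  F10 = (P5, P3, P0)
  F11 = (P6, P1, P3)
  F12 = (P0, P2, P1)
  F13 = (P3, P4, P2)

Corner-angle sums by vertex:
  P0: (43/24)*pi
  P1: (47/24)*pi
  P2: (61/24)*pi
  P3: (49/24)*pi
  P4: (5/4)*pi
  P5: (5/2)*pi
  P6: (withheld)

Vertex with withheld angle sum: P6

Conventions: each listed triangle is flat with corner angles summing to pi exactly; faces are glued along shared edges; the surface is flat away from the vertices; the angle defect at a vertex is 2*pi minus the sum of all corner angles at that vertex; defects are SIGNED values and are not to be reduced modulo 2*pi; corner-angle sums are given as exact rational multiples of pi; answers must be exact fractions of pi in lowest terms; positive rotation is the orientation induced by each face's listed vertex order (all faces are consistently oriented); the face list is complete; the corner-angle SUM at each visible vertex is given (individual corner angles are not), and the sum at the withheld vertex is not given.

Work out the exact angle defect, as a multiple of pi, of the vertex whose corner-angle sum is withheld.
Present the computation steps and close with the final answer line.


V = 7, E = 21, F = 14; chi = V - E + F = 0
Gauss-Bonnet: total defect = 2*pi*chi = 0; visible defects sum to -pi/12

Answer: defect(P6) = pi/12


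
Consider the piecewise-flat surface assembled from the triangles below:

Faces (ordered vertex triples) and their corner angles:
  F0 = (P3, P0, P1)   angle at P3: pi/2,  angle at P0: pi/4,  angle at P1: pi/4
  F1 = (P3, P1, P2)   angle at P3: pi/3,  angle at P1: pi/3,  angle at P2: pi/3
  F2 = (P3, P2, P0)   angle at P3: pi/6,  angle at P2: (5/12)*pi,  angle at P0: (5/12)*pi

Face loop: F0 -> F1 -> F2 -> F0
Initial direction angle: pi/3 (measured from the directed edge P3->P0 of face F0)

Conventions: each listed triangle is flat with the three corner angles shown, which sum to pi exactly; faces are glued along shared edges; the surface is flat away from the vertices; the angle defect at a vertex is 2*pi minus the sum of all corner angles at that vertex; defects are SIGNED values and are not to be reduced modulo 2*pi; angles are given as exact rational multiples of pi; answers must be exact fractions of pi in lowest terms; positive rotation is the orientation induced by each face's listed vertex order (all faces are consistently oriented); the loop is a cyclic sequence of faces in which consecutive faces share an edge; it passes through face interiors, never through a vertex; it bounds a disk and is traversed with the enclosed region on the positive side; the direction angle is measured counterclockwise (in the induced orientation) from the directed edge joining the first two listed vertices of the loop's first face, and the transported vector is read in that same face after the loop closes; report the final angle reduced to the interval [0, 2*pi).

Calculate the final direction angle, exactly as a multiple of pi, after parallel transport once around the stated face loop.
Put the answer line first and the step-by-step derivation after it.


Answer: final direction angle = (4/3)*pi

enclosed vertex P3: corner angles sum to pi, defect = 2*pi - pi = pi
by Gauss-Bonnet the loop rotates the vector by the enclosed defect sum (positive orientation, mod 2*pi)
final angle = pi/3 + pi = (4/3)*pi (mod 2*pi)


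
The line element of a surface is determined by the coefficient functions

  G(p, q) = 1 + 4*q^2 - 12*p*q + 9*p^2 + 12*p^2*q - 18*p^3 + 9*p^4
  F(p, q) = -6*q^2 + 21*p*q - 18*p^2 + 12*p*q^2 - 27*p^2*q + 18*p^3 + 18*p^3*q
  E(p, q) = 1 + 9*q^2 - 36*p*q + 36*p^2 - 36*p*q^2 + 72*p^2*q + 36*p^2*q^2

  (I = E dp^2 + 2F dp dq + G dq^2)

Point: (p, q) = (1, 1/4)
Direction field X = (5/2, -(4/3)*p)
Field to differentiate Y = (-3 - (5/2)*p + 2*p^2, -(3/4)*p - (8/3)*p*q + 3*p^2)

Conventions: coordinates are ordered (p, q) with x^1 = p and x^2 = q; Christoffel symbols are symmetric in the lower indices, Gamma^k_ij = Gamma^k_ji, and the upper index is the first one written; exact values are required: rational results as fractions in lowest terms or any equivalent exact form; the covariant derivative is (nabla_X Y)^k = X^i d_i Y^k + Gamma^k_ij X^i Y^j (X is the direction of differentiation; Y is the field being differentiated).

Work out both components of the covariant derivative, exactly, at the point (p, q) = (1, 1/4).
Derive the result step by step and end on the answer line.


E = 745/16, F = 27/8, G = 5/4 at the point
E_p = 405/4, E_q = 81/2, F_p = 24, F_q = 15, G_p = 3, G_q = 2
EG - F^2 = 749/16;  g^inv = (16/749) * [[5/4, -27/8], [-27/8, 745/16]]
first-kind symbols [ij,l] = (1/2)(d_i g_jl + d_j g_il - d_l g_ij): [pp,p] = E_p/2 = 405/8, [pp,q] = F_p - E_q/2 = 15/4, [pq,p] = E_q/2 = 81/4, [pq,q] = G_p/2 = 3/2, [qq,p] = F_q - G_p/2 = 27/2, [qq,q] = G_q/2 = 1
Gamma^p_ij = (G*[ij,p] - F*[ij,q])/(EG - F^2), Gamma^q_ij = (E*[ij,q] - F*[ij,p])/(EG - F^2)
Gamma_ppp = 810/749, Gamma_ppq = 324/749, Gamma_pqq = 216/749, Gamma_qpp = 60/749, Gamma_qpq = 24/749, Gamma_qqq = 16/749
X = (5/2, -4/3), Y = (-7/2, 19/12) at the point

Answer: (nabla_X Y)^p = -7761/2996, (nabla_X Y)^q = 87149/5992


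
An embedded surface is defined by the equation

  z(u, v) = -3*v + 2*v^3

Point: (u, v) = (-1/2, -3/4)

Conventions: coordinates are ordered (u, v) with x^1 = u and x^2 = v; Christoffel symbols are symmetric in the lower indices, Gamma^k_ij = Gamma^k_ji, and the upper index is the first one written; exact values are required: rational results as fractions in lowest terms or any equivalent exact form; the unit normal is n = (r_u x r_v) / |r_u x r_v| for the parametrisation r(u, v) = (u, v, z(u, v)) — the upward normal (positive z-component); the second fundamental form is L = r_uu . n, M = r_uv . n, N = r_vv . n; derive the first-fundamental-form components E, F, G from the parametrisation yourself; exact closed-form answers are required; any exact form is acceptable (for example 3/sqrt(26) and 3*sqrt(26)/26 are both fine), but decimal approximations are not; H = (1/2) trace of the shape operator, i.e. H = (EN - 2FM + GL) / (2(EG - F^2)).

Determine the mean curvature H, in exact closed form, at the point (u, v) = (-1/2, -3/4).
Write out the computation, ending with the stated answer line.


z_u = 0, z_v = 3/8, z_uu = 0, z_uv = 0, z_vv = -9
E = 1, F = 0, G = 73/64; answer radicand W^2 = 73/64
unnormalised second-form numerators: l = 0, m = 0, n = -9; L = l/sqrt(73/64), and similarly M = m/sqrt(W^2), N = n/sqrt(W^2)
H = (E*n - 2*F*m + G*l) / (2*(EG - F^2)*sqrt(W^2)); E*n - 2*F*m + G*l = -9, EG - F^2 = 73/64, so H = (-288/73)/sqrt(73/64)

Answer: H = -2304*sqrt(73)/5329


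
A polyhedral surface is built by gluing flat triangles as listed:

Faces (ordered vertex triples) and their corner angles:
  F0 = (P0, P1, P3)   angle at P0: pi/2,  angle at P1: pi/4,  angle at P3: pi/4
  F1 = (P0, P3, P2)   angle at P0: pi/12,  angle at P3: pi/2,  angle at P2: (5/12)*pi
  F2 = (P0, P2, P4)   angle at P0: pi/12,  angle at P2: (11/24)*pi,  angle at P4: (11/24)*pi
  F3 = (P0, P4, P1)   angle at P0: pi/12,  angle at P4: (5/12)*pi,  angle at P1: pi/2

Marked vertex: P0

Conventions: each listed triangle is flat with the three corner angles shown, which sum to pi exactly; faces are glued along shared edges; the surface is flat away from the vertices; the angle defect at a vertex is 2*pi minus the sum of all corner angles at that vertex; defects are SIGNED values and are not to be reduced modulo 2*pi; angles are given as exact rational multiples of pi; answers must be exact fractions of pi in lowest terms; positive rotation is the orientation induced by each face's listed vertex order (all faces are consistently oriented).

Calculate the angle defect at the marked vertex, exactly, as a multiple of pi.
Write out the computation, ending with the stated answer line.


Sum of corner angles at P0: (3/4)*pi
defect = 2*pi - (3/4)*pi

Answer: defect(P0) = (5/4)*pi


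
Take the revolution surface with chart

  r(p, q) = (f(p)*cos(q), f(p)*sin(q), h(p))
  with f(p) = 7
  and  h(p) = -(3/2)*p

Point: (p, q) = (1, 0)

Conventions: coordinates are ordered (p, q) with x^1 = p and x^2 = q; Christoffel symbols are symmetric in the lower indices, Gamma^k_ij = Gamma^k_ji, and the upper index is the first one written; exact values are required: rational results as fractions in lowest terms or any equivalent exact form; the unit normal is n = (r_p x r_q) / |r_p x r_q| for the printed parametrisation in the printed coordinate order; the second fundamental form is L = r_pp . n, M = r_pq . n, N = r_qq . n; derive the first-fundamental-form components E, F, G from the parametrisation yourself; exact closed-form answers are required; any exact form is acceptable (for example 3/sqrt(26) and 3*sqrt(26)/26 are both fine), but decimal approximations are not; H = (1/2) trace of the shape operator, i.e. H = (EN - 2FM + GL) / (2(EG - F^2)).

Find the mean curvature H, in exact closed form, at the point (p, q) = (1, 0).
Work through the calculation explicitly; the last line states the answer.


f = 7, f' = 0, f'' = 0, h' = -3/2, h'' = 0
E = 9/4, F = 0, G = 49; answer radicand W^2 = 9/4
unnormalised second-form numerators: l = 0, m = 0, n = -21/2; L = l/sqrt(9/4), and similarly M = m/sqrt(W^2), N = n/sqrt(W^2)
H = (E*n - 2*F*m + G*l) / (2*(EG - F^2)*sqrt(W^2)); E*n - 2*F*m + G*l = -189/8, EG - F^2 = 441/4, so H = (-3/28)/sqrt(9/4)

Answer: H = -1/14


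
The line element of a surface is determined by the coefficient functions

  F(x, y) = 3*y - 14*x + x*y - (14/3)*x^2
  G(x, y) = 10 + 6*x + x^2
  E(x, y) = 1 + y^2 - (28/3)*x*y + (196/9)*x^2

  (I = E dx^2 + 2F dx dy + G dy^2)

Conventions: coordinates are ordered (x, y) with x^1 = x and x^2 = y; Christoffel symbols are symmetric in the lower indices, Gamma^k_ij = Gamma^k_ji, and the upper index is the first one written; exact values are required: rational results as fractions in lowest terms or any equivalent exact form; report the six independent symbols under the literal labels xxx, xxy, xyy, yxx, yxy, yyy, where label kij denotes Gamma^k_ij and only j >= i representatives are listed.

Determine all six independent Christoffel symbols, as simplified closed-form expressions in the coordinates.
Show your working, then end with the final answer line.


E = 1 + y^2 - (28/3)*x*y + (196/9)*x^2; F = 3*y - 14*x + x*y - (14/3)*x^2; G = 10 + 6*x + x^2
Gamma^k_ij = (1/2) g^{kl} (d_i g_jl + d_j g_il - d_l g_ij), with g^inv = (1/(EG-F^2)) [[G, -F], [-F, E]]
first partials: E_x = -(28/3)*y + (392/9)*x, E_y = 2*y - (28/3)*x, F_x = -14 + y - (28/3)*x, F_y = 3 + x, G_x = 6 + 2*x, G_y = 0
D = EG - F^2 = 10 + 6*x + y^2 - (28/3)*x*y + (205/9)*x^2
expanded: Gamma^x_xx = (G E_x - 2F F_x + F E_y)/(2D), Gamma^x_xy = (G E_y - F G_x)/(2D), Gamma^x_yy = (2G F_y - G G_x - F G_y)/(2D), Gamma^y_xx = (2E F_x - E E_y - F E_x)/(2D), Gamma^y_xy = (E G_x - F E_y)/(2D), Gamma^y_yy = (E G_y - 2F F_y + F G_x)/(2D); substitute and cancel common factors

Answer: Gamma_xxx = (196*x - 42*y)/(205*x^2 - 84*x*y + 54*x + 9*y^2 + 90), Gamma_xxy = (-42*x + 9*y)/(205*x^2 - 84*x*y + 54*x + 9*y^2 + 90), Gamma_xyy = 0, Gamma_yxx = (-42*x - 126)/(205*x^2 - 84*x*y + 54*x + 9*y^2 + 90), Gamma_yxy = (9*x + 27)/(205*x^2 - 84*x*y + 54*x + 9*y^2 + 90), Gamma_yyy = 0


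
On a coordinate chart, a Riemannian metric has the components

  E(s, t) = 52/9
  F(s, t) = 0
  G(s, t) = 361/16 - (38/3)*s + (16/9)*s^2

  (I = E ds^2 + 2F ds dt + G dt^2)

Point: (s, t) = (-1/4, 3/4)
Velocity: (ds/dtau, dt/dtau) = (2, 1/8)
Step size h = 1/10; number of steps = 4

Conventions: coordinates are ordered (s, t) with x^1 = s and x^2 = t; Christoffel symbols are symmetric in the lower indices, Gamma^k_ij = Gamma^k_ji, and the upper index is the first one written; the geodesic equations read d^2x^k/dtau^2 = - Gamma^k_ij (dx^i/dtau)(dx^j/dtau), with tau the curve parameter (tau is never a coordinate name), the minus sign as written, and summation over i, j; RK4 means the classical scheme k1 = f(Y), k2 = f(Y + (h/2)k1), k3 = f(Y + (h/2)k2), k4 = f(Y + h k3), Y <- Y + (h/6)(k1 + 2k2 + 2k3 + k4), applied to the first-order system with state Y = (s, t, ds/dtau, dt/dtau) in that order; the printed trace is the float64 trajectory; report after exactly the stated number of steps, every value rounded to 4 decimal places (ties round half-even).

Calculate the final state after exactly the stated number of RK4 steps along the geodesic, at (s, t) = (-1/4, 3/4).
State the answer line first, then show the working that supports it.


Answer: s = 0.5481, t = 0.8133, ds/dtau = 1.9895, dt/dtau = 0.2000

f(Y) = (ds/dtau, dt/dtau, -Gamma^s_ij Y'^i Y'^j, -Gamma^t_ij Y'^i Y'^j) with the Gammas evaluated at the stage position; h = 0.100000; intermediate values shown to 6 dp
step 0: s = -0.2500, t = 0.7500, ds/dtau = 2.0000, dt/dtau = 0.1250
step 1:
  k1: at (s, t) = (-0.250000, 0.750000), (ds/dtau, dt/dtau) = (2.000000, 0.125000); Gamma_sss = 0.000000, Gamma_sst = 0.000000, Gamma_stt = 1.173077, Gamma_tss = 0.000000, Gamma_tst = -0.262295, Gamma_ttt = 0.000000; k1 = (2.000000, 0.125000, -0.018329, 0.131148)
  k2: at (s, t) = (-0.150000, 0.756250), (ds/dtau, dt/dtau) = (1.999084, 0.131557); Gamma_sss = 0.000000, Gamma_sst = 0.000000, Gamma_stt = 1.142308, Gamma_tss = 0.000000, Gamma_tst = -0.269360, Gamma_ttt = 0.000000; k2 = (1.999084, 0.131557, -0.019770, 0.141680)
  k3: at (s, t) = (-0.150046, 0.756578), (ds/dtau, dt/dtau) = (1.999011, 0.132084); Gamma_sss = 0.000000, Gamma_sst = 0.000000, Gamma_stt = 1.142322, Gamma_tss = 0.000000, Gamma_tst = -0.269357, Gamma_ttt = 0.000000; k3 = (1.999011, 0.132084, -0.019929, 0.142241)
  k4: at (s, t) = (-0.050099, 0.763208), (ds/dtau, dt/dtau) = (1.998007, 0.139224); Gamma_sss = 0.000000, Gamma_sst = 0.000000, Gamma_stt = 1.111569, Gamma_tss = 0.000000, Gamma_tst = -0.276809, Gamma_ttt = 0.000000; k4 = (1.998007, 0.139224, -0.021546, 0.154000)
  Y <- Y + (h/6)(k1 + 2k2 + 2k3 + k4): s = -0.0501, t = 0.7632, ds/dtau = 1.9980, dt/dtau = 0.1392
step 2:
  k1: at (s, t) = (-0.050097, 0.763192), (ds/dtau, dt/dtau) = (1.998012, 0.139216); Gamma_sss = 0.000000, Gamma_sst = 0.000000, Gamma_stt = 1.111568, Gamma_tss = 0.000000, Gamma_tst = -0.276809, Gamma_ttt = 0.000000; k1 = (1.998012, 0.139216, -0.021544, 0.153992)
  k2: at (s, t) = (0.049804, 0.770153), (ds/dtau, dt/dtau) = (1.996935, 0.146916); Gamma_sss = 0.000000, Gamma_sst = 0.000000, Gamma_stt = 1.080830, Gamma_tss = 0.000000, Gamma_tst = -0.284682, Gamma_ttt = 0.000000; k2 = (1.996935, 0.146916, -0.023329, 0.167041)
  k3: at (s, t) = (0.049750, 0.770538), (ds/dtau, dt/dtau) = (1.996846, 0.147569); Gamma_sss = 0.000000, Gamma_sst = 0.000000, Gamma_stt = 1.080846, Gamma_tss = 0.000000, Gamma_tst = -0.284677, Gamma_ttt = 0.000000; k3 = (1.996846, 0.147569, -0.023537, 0.167773)
  k4: at (s, t) = (0.149588, 0.777949), (ds/dtau, dt/dtau) = (1.995658, 0.155994); Gamma_sss = 0.000000, Gamma_sst = 0.000000, Gamma_stt = 1.050127, Gamma_tss = 0.000000, Gamma_tst = -0.293005, Gamma_ttt = 0.000000; k4 = (1.995658, 0.155994, -0.025554, 0.182431)
  Y <- Y + (h/6)(k1 + 2k2 + 2k3 + k4): s = 0.1496, t = 0.7779, ds/dtau = 1.9957, dt/dtau = 0.1560
step 3:
  k1: at (s, t) = (0.149590, 0.777928), (ds/dtau, dt/dtau) = (1.995665, 0.155984); Gamma_sss = 0.000000, Gamma_sst = 0.000000, Gamma_stt = 1.050126, Gamma_tss = 0.000000, Gamma_tst = -0.293005, Gamma_ttt = 0.000000; k1 = (1.995665, 0.155984, -0.025551, 0.182420)
  k2: at (s, t) = (0.249374, 0.785727), (ds/dtau, dt/dtau) = (1.994387, 0.165105); Gamma_sss = 0.000000, Gamma_sst = 0.000000, Gamma_stt = 1.019423, Gamma_tss = 0.000000, Gamma_tst = -0.301830, Gamma_ttt = 0.000000; k2 = (1.994387, 0.165105, -0.027789, 0.198775)
  k3: at (s, t) = (0.249310, 0.786183), (ds/dtau, dt/dtau) = (1.994275, 0.165923); Gamma_sss = 0.000000, Gamma_sst = 0.000000, Gamma_stt = 1.019443, Gamma_tss = 0.000000, Gamma_tst = -0.301824, Gamma_ttt = 0.000000; k3 = (1.994275, 0.165923, -0.028066, 0.199744)
  k4: at (s, t) = (0.349018, 0.794520), (ds/dtau, dt/dtau) = (1.992858, 0.175958); Gamma_sss = 0.000000, Gamma_sst = 0.000000, Gamma_stt = 0.988764, Gamma_tss = 0.000000, Gamma_tst = -0.311189, Gamma_ttt = 0.000000; k4 = (1.992858, 0.175958, -0.030613, 0.218243)
  Y <- Y + (h/6)(k1 + 2k2 + 2k3 + k4): s = 0.3490, t = 0.7945, ds/dtau = 1.9929, dt/dtau = 0.1759
step 4:
  k1: at (s, t) = (0.349021, 0.794495), (ds/dtau, dt/dtau) = (1.992867, 0.175946); Gamma_sss = 0.000000, Gamma_sst = 0.000000, Gamma_stt = 0.988763, Gamma_tss = 0.000000, Gamma_tst = -0.311189, Gamma_ttt = 0.000000; k1 = (1.992867, 0.175946, -0.030609, 0.218229)
  k2: at (s, t) = (0.448665, 0.803292), (ds/dtau, dt/dtau) = (1.991337, 0.186857); Gamma_sss = 0.000000, Gamma_sst = 0.000000, Gamma_stt = 0.958103, Gamma_tss = 0.000000, Gamma_tst = -0.321147, Gamma_ttt = 0.000000; k2 = (1.991337, 0.186857, -0.033453, 0.238995)
  k3: at (s, t) = (0.448588, 0.803838), (ds/dtau, dt/dtau) = (1.991194, 0.187895); Gamma_sss = 0.000000, Gamma_sst = 0.000000, Gamma_stt = 0.958127, Gamma_tss = 0.000000, Gamma_tst = -0.321139, Gamma_ttt = 0.000000; k3 = (1.991194, 0.187895, -0.033826, 0.240300)
  k4: at (s, t) = (0.548141, 0.813284), (ds/dtau, dt/dtau) = (1.989484, 0.199976); Gamma_sss = 0.000000, Gamma_sst = 0.000000, Gamma_stt = 0.927495, Gamma_tss = 0.000000, Gamma_tst = -0.331745, Gamma_ttt = 0.000000; k4 = (1.989484, 0.199976, -0.037091, 0.263969)
  Y <- Y + (h/6)(k1 + 2k2 + 2k3 + k4): s = 0.5481, t = 0.8133, ds/dtau = 1.9895, dt/dtau = 0.2000


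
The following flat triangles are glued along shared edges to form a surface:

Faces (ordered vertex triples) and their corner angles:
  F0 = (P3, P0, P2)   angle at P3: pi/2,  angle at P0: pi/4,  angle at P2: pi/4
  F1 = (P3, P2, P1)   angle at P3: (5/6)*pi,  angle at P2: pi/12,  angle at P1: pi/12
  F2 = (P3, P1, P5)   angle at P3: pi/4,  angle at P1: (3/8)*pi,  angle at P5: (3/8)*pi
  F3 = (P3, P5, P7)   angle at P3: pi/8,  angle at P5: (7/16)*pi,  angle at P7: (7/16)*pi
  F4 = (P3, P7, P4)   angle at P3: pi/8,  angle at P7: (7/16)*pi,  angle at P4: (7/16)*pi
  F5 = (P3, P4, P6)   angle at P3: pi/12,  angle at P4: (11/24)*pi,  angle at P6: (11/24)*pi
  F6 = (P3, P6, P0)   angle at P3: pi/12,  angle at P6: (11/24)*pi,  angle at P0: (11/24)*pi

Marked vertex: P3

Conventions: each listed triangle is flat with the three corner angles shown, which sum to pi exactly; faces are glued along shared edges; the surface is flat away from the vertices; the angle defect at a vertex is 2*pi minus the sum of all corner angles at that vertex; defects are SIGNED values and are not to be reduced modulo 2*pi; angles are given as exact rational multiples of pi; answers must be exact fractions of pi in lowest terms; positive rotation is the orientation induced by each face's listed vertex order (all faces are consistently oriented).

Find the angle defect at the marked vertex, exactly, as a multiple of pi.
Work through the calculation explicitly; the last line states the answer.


Sum of corner angles at P3: 2*pi
defect = 2*pi - 2*pi

Answer: defect(P3) = 0


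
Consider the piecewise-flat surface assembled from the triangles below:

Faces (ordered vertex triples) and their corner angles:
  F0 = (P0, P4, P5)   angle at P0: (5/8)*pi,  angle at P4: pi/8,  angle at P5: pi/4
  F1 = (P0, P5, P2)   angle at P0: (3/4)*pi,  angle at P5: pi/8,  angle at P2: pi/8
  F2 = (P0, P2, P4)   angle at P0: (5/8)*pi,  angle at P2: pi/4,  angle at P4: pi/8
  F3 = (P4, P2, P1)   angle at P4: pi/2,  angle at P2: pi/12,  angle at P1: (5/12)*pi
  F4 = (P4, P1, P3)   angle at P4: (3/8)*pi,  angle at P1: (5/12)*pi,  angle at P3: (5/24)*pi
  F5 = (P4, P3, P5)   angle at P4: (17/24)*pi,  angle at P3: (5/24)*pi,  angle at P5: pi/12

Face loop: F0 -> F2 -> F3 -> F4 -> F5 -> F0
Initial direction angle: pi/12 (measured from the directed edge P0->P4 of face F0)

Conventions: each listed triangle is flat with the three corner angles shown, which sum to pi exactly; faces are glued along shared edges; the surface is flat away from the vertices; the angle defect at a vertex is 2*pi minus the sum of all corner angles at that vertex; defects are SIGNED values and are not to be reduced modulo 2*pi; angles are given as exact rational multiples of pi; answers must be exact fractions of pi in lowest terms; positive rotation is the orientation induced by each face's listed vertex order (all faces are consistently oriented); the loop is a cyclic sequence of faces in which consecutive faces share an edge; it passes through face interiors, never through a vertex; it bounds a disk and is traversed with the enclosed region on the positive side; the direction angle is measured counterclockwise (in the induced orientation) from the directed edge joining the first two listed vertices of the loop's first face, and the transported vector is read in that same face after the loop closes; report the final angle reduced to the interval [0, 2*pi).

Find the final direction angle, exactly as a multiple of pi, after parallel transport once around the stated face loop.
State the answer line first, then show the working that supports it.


Answer: final direction angle = pi/4

enclosed vertex P4: corner angles sum to (11/6)*pi, defect = 2*pi - (11/6)*pi = pi/6
holonomy = initial angle + sum of enclosed defects (mod 2*pi), positive in the induced orientation
final angle = pi/12 + pi/6 = pi/4 (mod 2*pi)


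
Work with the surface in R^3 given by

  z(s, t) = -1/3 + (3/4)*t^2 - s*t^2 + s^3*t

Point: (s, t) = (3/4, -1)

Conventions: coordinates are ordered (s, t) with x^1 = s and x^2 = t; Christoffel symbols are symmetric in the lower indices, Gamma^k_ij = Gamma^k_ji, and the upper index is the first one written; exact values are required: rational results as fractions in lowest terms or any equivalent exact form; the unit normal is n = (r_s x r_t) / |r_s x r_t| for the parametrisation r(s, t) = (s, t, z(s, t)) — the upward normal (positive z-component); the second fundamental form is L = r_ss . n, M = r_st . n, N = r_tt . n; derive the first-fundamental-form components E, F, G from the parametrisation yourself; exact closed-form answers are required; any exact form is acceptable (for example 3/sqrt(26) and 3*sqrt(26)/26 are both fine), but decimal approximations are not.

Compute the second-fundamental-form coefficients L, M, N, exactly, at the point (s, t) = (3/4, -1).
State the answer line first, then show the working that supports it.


Answer: L = -288*sqrt(34409)/34409, M = 236*sqrt(34409)/34409, N = 0

z_s = -43/16, z_t = 27/64, z_ss = -9/2, z_st = 59/16, z_tt = 0
E = 2105/256, F = -1161/1024, G = 4825/4096; answer radicand W^2 = 34409/4096
unnormalised second-form numerators: l = -9/2, m = 59/16, n = 0; L = l/sqrt(34409/4096), and similarly M = m/sqrt(W^2), N = n/sqrt(W^2)


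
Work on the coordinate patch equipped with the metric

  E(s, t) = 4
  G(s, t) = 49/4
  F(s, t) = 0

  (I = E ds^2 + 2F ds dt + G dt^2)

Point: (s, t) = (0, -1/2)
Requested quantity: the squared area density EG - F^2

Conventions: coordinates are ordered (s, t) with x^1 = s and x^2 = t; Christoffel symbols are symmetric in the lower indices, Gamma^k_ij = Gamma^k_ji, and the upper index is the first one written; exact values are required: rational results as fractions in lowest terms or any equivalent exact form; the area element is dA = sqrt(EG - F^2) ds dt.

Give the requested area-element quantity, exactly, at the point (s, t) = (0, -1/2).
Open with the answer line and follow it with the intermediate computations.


Answer: EG - F^2 = 49

E = 4, F = 0, G = 49/4; EG - F^2 = 49


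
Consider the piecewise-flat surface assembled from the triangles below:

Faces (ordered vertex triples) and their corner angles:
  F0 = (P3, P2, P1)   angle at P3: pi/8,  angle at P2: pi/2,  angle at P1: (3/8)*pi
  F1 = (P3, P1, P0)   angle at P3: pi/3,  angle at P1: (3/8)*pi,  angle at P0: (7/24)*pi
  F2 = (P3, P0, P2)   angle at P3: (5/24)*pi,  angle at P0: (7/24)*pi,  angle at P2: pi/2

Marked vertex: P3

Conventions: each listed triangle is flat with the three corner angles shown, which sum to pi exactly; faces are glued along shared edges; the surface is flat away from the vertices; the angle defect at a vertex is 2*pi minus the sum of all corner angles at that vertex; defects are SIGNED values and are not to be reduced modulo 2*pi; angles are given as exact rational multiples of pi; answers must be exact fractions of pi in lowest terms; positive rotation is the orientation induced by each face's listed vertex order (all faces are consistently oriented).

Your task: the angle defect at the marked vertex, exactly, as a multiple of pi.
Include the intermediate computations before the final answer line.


Sum of corner angles at P3: (2/3)*pi
defect = 2*pi - (2/3)*pi

Answer: defect(P3) = (4/3)*pi


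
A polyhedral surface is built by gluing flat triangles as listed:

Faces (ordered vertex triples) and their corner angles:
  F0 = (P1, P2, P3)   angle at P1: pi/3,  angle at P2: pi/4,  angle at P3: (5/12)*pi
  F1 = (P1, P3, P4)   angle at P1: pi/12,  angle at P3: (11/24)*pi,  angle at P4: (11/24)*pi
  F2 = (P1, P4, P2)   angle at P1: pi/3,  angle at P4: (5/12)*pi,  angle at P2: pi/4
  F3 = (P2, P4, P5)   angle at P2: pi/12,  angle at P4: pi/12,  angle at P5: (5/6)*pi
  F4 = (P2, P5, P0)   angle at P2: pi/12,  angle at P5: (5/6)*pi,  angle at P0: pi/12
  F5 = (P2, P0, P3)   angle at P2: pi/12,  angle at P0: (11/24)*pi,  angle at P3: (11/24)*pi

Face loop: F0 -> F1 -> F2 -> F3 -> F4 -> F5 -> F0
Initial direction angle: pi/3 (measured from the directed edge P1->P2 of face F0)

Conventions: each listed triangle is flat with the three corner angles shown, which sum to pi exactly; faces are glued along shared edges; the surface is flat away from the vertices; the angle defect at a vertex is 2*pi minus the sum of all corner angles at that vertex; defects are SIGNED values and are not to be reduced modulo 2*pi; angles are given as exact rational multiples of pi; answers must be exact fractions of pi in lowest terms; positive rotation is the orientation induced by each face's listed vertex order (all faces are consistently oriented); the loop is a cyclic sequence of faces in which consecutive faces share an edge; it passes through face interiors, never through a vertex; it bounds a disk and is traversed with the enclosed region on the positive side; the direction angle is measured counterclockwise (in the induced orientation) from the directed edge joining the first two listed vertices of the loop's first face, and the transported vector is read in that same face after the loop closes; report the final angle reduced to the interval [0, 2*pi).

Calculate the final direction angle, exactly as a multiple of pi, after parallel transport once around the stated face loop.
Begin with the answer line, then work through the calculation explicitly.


Answer: final direction angle = (5/6)*pi

enclosed vertex P1: corner angles sum to (3/4)*pi, defect = 2*pi - (3/4)*pi = (5/4)*pi
enclosed vertex P2: corner angles sum to (3/4)*pi, defect = 2*pi - (3/4)*pi = (5/4)*pi
by Gauss-Bonnet the loop rotates the vector by the enclosed defect sum (positive orientation, mod 2*pi)
final angle = pi/3 + (5/2)*pi = (5/6)*pi (mod 2*pi)


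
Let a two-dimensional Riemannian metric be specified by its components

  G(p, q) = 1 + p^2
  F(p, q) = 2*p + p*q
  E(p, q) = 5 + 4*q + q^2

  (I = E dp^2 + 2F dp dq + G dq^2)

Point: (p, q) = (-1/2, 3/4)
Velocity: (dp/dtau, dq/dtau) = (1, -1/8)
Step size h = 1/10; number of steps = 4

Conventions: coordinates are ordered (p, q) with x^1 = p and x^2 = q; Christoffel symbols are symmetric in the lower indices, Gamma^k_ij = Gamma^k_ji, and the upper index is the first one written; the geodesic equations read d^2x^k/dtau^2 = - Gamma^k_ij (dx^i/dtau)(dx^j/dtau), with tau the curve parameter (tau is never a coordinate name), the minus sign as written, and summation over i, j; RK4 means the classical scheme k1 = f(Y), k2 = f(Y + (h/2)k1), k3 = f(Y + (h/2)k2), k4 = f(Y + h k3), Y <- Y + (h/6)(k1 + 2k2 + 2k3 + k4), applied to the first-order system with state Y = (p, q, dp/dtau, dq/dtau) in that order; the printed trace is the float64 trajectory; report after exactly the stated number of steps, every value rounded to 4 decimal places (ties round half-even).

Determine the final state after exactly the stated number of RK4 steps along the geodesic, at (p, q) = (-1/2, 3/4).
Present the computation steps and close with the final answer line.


f(Y) = (dp/dtau, dq/dtau, -Gamma^p_ij Y'^i Y'^j, -Gamma^q_ij Y'^i Y'^j) with the Gammas evaluated at the stage position; h = 0.100000; intermediate values shown to 6 dp
step 0: p = -0.5000, q = 0.7500, dp/dtau = 1.0000, dq/dtau = -0.1250
step 1:
  k1: at (p, q) = (-0.500000, 0.750000), (dp/dtau, dq/dtau) = (1.000000, -0.125000); Gamma_ppp = 0.000000, Gamma_ppq = 0.312057, Gamma_pqq = 0.000000, Gamma_qpp = 0.000000, Gamma_qpq = -0.056738, Gamma_qqq = 0.000000; k1 = (1.000000, -0.125000, 0.078014, -0.014184)
  k2: at (p, q) = (-0.450000, 0.743750), (dp/dtau, dq/dtau) = (1.003901, -0.125709); Gamma_ppp = 0.000000, Gamma_ppq = 0.314266, Gamma_pqq = 0.000000, Gamma_qpp = 0.000000, Gamma_qpq = -0.051542, Gamma_qqq = 0.000000; k2 = (1.003901, -0.125709, 0.079320, -0.013009)
  k3: at (p, q) = (-0.449805, 0.743715), (dp/dtau, dq/dtau) = (1.003966, -0.125650); Gamma_ppp = 0.000000, Gamma_ppq = 0.314275, Gamma_pqq = 0.000000, Gamma_qpp = 0.000000, Gamma_qpq = -0.051522, Gamma_qqq = 0.000000; k3 = (1.003966, -0.125650, 0.079291, -0.012999)
  k4: at (p, q) = (-0.399603, 0.737435), (dp/dtau, dq/dtau) = (1.007929, -0.126300); Gamma_ppp = 0.000000, Gamma_ppq = 0.316348, Gamma_pqq = 0.000000, Gamma_qpp = 0.000000, Gamma_qpq = -0.046180, Gamma_qqq = 0.000000; k4 = (1.007929, -0.126300, 0.080543, -0.011757)
  Y <- Y + (h/6)(k1 + 2k2 + 2k3 + k4): p = -0.3996, q = 0.7374, dp/dtau = 1.0079, dq/dtau = -0.1263
step 2:
  k1: at (p, q) = (-0.399606, 0.737433), (dp/dtau, dq/dtau) = (1.007930, -0.126299); Gamma_ppp = 0.000000, Gamma_ppq = 0.316348, Gamma_pqq = 0.000000, Gamma_qpp = 0.000000, Gamma_qpq = -0.046180, Gamma_qqq = 0.000000; k1 = (1.007930, -0.126299, 0.080543, -0.011757)
  k2: at (p, q) = (-0.349209, 0.731118), (dp/dtau, dq/dtau) = (1.011957, -0.126887); Gamma_ppp = 0.000000, Gamma_ppq = 0.318277, Gamma_pqq = 0.000000, Gamma_qpp = 0.000000, Gamma_qpq = -0.040696, Gamma_qqq = 0.000000; k2 = (1.011957, -0.126887, 0.081736, -0.010451)
  k3: at (p, q) = (-0.349008, 0.731089), (dp/dtau, dq/dtau) = (1.012016, -0.126822); Gamma_ppp = 0.000000, Gamma_ppq = 0.318285, Gamma_pqq = 0.000000, Gamma_qpp = 0.000000, Gamma_qpq = -0.040674, Gamma_qqq = 0.000000; k3 = (1.012016, -0.126822, 0.081701, -0.010441)
  k4: at (p, q) = (-0.298404, 0.724751), (dp/dtau, dq/dtau) = (1.016100, -0.127343); Gamma_ppp = 0.000000, Gamma_ppq = 0.320058, Gamma_pqq = 0.000000, Gamma_qpp = 0.000000, Gamma_qpq = -0.035051, Gamma_qqq = 0.000000; k4 = (1.016100, -0.127343, 0.082827, -0.009071)
  Y <- Y + (h/6)(k1 + 2k2 + 2k3 + k4): p = -0.2984, q = 0.7247, dp/dtau = 1.0161, dq/dtau = -0.1273
step 3:
  k1: at (p, q) = (-0.298406, 0.724749), (dp/dtau, dq/dtau) = (1.016100, -0.127343); Gamma_ppp = 0.000000, Gamma_ppq = 0.320058, Gamma_pqq = 0.000000, Gamma_qpp = 0.000000, Gamma_qpq = -0.035052, Gamma_qqq = 0.000000; k1 = (1.016100, -0.127343, 0.082827, -0.009071)
  k2: at (p, q) = (-0.247601, 0.718382), (dp/dtau, dq/dtau) = (1.020242, -0.127796); Gamma_ppp = 0.000000, Gamma_ppq = 0.321668, Gamma_pqq = 0.000000, Gamma_qpp = 0.000000, Gamma_qpq = -0.029299, Gamma_qqq = 0.000000; k2 = (1.020242, -0.127796, 0.083880, -0.007640)
  k3: at (p, q) = (-0.247394, 0.718359), (dp/dtau, dq/dtau) = (1.020294, -0.127725); Gamma_ppp = 0.000000, Gamma_ppq = 0.321673, Gamma_pqq = 0.000000, Gamma_qpp = 0.000000, Gamma_qpq = -0.029275, Gamma_qqq = 0.000000; k3 = (1.020294, -0.127725, 0.083839, -0.007630)
  k4: at (p, q) = (-0.196377, 0.711976), (dp/dtau, dq/dtau) = (1.024484, -0.128106); Gamma_ppp = 0.000000, Gamma_ppq = 0.323109, Gamma_pqq = 0.000000, Gamma_qpp = 0.000000, Gamma_qpq = -0.023397, Gamma_qqq = 0.000000; k4 = (1.024484, -0.128106, 0.084811, -0.006141)
  Y <- Y + (h/6)(k1 + 2k2 + 2k3 + k4): p = -0.1964, q = 0.7120, dp/dtau = 1.0245, dq/dtau = -0.1281
step 4:
  k1: at (p, q) = (-0.196378, 0.711974), (dp/dtau, dq/dtau) = (1.024485, -0.128105); Gamma_ppp = 0.000000, Gamma_ppq = 0.323109, Gamma_pqq = 0.000000, Gamma_qpp = 0.000000, Gamma_qpq = -0.023397, Gamma_qqq = 0.000000; k1 = (1.024485, -0.128105, 0.084811, -0.006141)
  k2: at (p, q) = (-0.145154, 0.705569), (dp/dtau, dq/dtau) = (1.028726, -0.128412); Gamma_ppp = 0.000000, Gamma_ppq = 0.324363, Gamma_pqq = 0.000000, Gamma_qpp = 0.000000, Gamma_qpq = -0.017402, Gamma_qqq = 0.000000; k2 = (1.028726, -0.128412, 0.085697, -0.004598)
  k3: at (p, q) = (-0.144942, 0.705553), (dp/dtau, dq/dtau) = (1.028770, -0.128335); Gamma_ppp = 0.000000, Gamma_ppq = 0.324367, Gamma_pqq = 0.000000, Gamma_qpp = 0.000000, Gamma_qpq = -0.017377, Gamma_qqq = 0.000000; k3 = (1.028770, -0.128335, 0.085651, -0.004588)
  k4: at (p, q) = (-0.093501, 0.699140), (dp/dtau, dq/dtau) = (1.033050, -0.128564); Gamma_ppp = 0.000000, Gamma_ppq = 0.325429, Gamma_pqq = 0.000000, Gamma_qpp = 0.000000, Gamma_qpq = -0.011273, Gamma_qqq = 0.000000; k4 = (1.033050, -0.128564, 0.086443, -0.002994)
  Y <- Y + (h/6)(k1 + 2k2 + 2k3 + k4): p = -0.0935, q = 0.6991, dp/dtau = 1.0331, dq/dtau = -0.1286

Answer: p = -0.0935, q = 0.6991, dp/dtau = 1.0331, dq/dtau = -0.1286


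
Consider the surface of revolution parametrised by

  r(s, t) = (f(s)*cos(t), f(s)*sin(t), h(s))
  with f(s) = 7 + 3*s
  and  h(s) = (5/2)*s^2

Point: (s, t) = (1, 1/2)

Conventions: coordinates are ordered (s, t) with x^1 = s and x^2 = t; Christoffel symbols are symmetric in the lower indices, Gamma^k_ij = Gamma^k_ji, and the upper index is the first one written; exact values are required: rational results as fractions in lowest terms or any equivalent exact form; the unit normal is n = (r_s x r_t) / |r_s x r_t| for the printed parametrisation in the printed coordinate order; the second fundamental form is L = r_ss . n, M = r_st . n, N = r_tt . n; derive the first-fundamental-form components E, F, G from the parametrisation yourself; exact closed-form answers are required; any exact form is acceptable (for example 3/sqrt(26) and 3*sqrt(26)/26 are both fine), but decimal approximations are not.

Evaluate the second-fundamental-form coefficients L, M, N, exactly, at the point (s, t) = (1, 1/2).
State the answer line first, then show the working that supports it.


Answer: L = 15*sqrt(34)/34, M = 0, N = 25*sqrt(34)/17

f = 10, f' = 3, f'' = 0, h' = 5, h'' = 5
E = 34, F = 0, G = 100; answer radicand W^2 = 34
unnormalised second-form numerators: l = 15, m = 0, n = 50; L = l/sqrt(34), and similarly M = m/sqrt(W^2), N = n/sqrt(W^2)


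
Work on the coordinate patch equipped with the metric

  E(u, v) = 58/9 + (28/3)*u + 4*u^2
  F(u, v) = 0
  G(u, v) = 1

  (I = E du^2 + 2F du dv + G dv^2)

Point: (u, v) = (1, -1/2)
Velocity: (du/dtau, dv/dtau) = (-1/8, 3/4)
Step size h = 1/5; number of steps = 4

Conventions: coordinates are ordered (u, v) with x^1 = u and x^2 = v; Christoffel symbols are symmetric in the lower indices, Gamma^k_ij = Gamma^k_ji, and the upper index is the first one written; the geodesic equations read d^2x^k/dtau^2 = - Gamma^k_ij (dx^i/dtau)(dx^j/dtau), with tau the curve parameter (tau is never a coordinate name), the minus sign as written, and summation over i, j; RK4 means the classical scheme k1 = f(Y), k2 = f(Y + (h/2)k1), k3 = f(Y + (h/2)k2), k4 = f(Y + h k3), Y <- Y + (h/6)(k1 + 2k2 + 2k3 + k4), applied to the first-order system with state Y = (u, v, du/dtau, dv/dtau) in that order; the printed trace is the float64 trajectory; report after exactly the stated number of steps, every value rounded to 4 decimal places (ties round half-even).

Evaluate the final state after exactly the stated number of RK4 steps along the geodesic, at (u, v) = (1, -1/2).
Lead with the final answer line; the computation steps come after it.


Answer: u = 0.8977, v = 0.1000, du/dtau = -0.1309, dv/dtau = 0.7500

f(Y) = (du/dtau, dv/dtau, -Gamma^u_ij Y'^i Y'^j, -Gamma^v_ij Y'^i Y'^j) with the Gammas evaluated at the stage position; h = 0.200000; intermediate values shown to 6 dp
step 0: u = 1.0000, v = -0.5000, du/dtau = -0.1250, dv/dtau = 0.7500
step 1:
  k1: at (u, v) = (1.000000, -0.500000), (du/dtau, dv/dtau) = (-0.125000, 0.750000); Gamma_uuu = 0.438202, Gamma_uuv = 0.000000, Gamma_uvv = 0.000000, Gamma_vuu = 0.000000, Gamma_vuv = 0.000000, Gamma_vvv = 0.000000; k1 = (-0.125000, 0.750000, -0.006847, 0.000000)
  k2: at (u, v) = (0.987500, -0.425000), (du/dtau, dv/dtau) = (-0.125685, 0.750000); Gamma_uuu = 0.440486, Gamma_uuv = 0.000000, Gamma_uvv = 0.000000, Gamma_vuu = 0.000000, Gamma_vuv = 0.000000, Gamma_vvv = 0.000000; k2 = (-0.125685, 0.750000, -0.006958, 0.000000)
  k3: at (u, v) = (0.987432, -0.425000), (du/dtau, dv/dtau) = (-0.125696, 0.750000); Gamma_uuu = 0.440498, Gamma_uuv = 0.000000, Gamma_uvv = 0.000000, Gamma_vuu = 0.000000, Gamma_vuv = 0.000000, Gamma_vvv = 0.000000; k3 = (-0.125696, 0.750000, -0.006960, 0.000000)
  k4: at (u, v) = (0.974861, -0.350000), (du/dtau, dv/dtau) = (-0.126392, 0.750000); Gamma_uuu = 0.442818, Gamma_uuv = 0.000000, Gamma_uvv = 0.000000, Gamma_vuu = 0.000000, Gamma_vuv = 0.000000, Gamma_vvv = 0.000000; k4 = (-0.126392, 0.750000, -0.007074, 0.000000)
  Y <- Y + (h/6)(k1 + 2k2 + 2k3 + k4): u = 0.9749, v = -0.3500, du/dtau = -0.1264, dv/dtau = 0.7500
step 2:
  k1: at (u, v) = (0.974862, -0.350000), (du/dtau, dv/dtau) = (-0.126392, 0.750000); Gamma_uuu = 0.442817, Gamma_uuv = 0.000000, Gamma_uvv = 0.000000, Gamma_vuu = 0.000000, Gamma_vuv = 0.000000, Gamma_vvv = 0.000000; k1 = (-0.126392, 0.750000, -0.007074, 0.000000)
  k2: at (u, v) = (0.962222, -0.275000), (du/dtau, dv/dtau) = (-0.127099, 0.750000); Gamma_uuu = 0.445172, Gamma_uuv = 0.000000, Gamma_uvv = 0.000000, Gamma_vuu = 0.000000, Gamma_vuv = 0.000000, Gamma_vvv = 0.000000; k2 = (-0.127099, 0.750000, -0.007191, 0.000000)
  k3: at (u, v) = (0.962152, -0.275000), (du/dtau, dv/dtau) = (-0.127111, 0.750000); Gamma_uuu = 0.445186, Gamma_uuv = 0.000000, Gamma_uvv = 0.000000, Gamma_vuu = 0.000000, Gamma_vuv = 0.000000, Gamma_vvv = 0.000000; k3 = (-0.127111, 0.750000, -0.007193, 0.000000)
  k4: at (u, v) = (0.949439, -0.200000), (du/dtau, dv/dtau) = (-0.127830, 0.750000); Gamma_uuu = 0.447578, Gamma_uuv = 0.000000, Gamma_uvv = 0.000000, Gamma_vuu = 0.000000, Gamma_vuv = 0.000000, Gamma_vvv = 0.000000; k4 = (-0.127830, 0.750000, -0.007314, 0.000000)
  Y <- Y + (h/6)(k1 + 2k2 + 2k3 + k4): u = 0.9494, v = -0.2000, du/dtau = -0.1278, dv/dtau = 0.7500
step 3:
  k1: at (u, v) = (0.949440, -0.200000), (du/dtau, dv/dtau) = (-0.127830, 0.750000); Gamma_uuu = 0.447578, Gamma_uuv = 0.000000, Gamma_uvv = 0.000000, Gamma_vuu = 0.000000, Gamma_vuv = 0.000000, Gamma_vvv = 0.000000; k1 = (-0.127830, 0.750000, -0.007314, 0.000000)
  k2: at (u, v) = (0.936657, -0.125000), (du/dtau, dv/dtau) = (-0.128562, 0.750000); Gamma_uuu = 0.450008, Gamma_uuv = 0.000000, Gamma_uvv = 0.000000, Gamma_vuu = 0.000000, Gamma_vuv = 0.000000, Gamma_vvv = 0.000000; k2 = (-0.128562, 0.750000, -0.007438, 0.000000)
  k3: at (u, v) = (0.936584, -0.125000), (du/dtau, dv/dtau) = (-0.128574, 0.750000); Gamma_uuu = 0.450022, Gamma_uuv = 0.000000, Gamma_uvv = 0.000000, Gamma_vuu = 0.000000, Gamma_vuv = 0.000000, Gamma_vvv = 0.000000; k3 = (-0.128574, 0.750000, -0.007439, 0.000000)
  k4: at (u, v) = (0.923725, -0.050000), (du/dtau, dv/dtau) = (-0.129318, 0.750000); Gamma_uuu = 0.452491, Gamma_uuv = 0.000000, Gamma_uvv = 0.000000, Gamma_vuu = 0.000000, Gamma_vuv = 0.000000, Gamma_vvv = 0.000000; k4 = (-0.129318, 0.750000, -0.007567, 0.000000)
  Y <- Y + (h/6)(k1 + 2k2 + 2k3 + k4): u = 0.9237, v = -0.0500, du/dtau = -0.1293, dv/dtau = 0.7500
step 4:
  k1: at (u, v) = (0.923726, -0.050000), (du/dtau, dv/dtau) = (-0.129318, 0.750000); Gamma_uuu = 0.452491, Gamma_uuv = 0.000000, Gamma_uvv = 0.000000, Gamma_vuu = 0.000000, Gamma_vuv = 0.000000, Gamma_vvv = 0.000000; k1 = (-0.129318, 0.750000, -0.007567, 0.000000)
  k2: at (u, v) = (0.910794, 0.025000), (du/dtau, dv/dtau) = (-0.130075, 0.750000); Gamma_uuu = 0.455000, Gamma_uuv = 0.000000, Gamma_uvv = 0.000000, Gamma_vuu = 0.000000, Gamma_vuv = 0.000000, Gamma_vvv = 0.000000; k2 = (-0.130075, 0.750000, -0.007698, 0.000000)
  k3: at (u, v) = (0.910719, 0.025000), (du/dtau, dv/dtau) = (-0.130088, 0.750000); Gamma_uuu = 0.455015, Gamma_uuv = 0.000000, Gamma_uvv = 0.000000, Gamma_vuu = 0.000000, Gamma_vuv = 0.000000, Gamma_vvv = 0.000000; k3 = (-0.130088, 0.750000, -0.007700, 0.000000)
  k4: at (u, v) = (0.897708, 0.100000), (du/dtau, dv/dtau) = (-0.130858, 0.750000); Gamma_uuu = 0.457566, Gamma_uuv = 0.000000, Gamma_uvv = 0.000000, Gamma_vuu = 0.000000, Gamma_vuv = 0.000000, Gamma_vvv = 0.000000; k4 = (-0.130858, 0.750000, -0.007835, 0.000000)
  Y <- Y + (h/6)(k1 + 2k2 + 2k3 + k4): u = 0.8977, v = 0.1000, du/dtau = -0.1309, dv/dtau = 0.7500
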